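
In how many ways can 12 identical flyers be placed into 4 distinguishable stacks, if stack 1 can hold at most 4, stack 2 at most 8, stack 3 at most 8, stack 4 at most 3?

150

By stars and bars, unrestricted non-negative solutions to x_1+…+x_4 = 12 number C(12+3,3) = 455.
Subtract solutions that violate a single cap (substitute x_i' = x_i − (cap_i+1)): x_1 ≥ 5 gives C(10,3) = 120; x_2 ≥ 9 gives C(6,3) = 20; x_3 ≥ 9 gives C(6,3) = 20; x_4 ≥ 4 gives C(11,3) = 165. Together 325.
Add back pairs where two caps are both exceeded: 0 + 0 + 20 + 0 + 0 + 0 = 20.
By inclusion–exclusion the count is 455 − 325 + 20 = 150.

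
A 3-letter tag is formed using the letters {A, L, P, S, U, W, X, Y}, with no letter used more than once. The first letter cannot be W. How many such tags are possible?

The first letter has 8−1 = 7 choices (anything except W).
The remaining 2 letters are filled from the other 7 symbols without repetition: 7 × 6 = 42.
Total: 7 × 42 = 294.

294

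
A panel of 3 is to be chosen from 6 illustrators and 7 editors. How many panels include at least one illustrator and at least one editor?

Unrestricted: C(13,3) = 286 ways to pick any 3 of the 13.
Subtract selections that omit an entire group: no illustrators → C(7,3) = 35; no editors → C(6,3) = 20.
Both groups omitted at once is impossible, so 286 − 55 = 231.

231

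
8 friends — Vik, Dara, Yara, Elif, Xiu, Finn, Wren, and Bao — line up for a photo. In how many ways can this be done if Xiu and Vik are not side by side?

Of the 8! = 40320 arrangements, those with Xiu and Vik adjacent number 2 × 7! = 10080 (treat the pair as a block with 2 internal orders).
So 40320 − 10080 = 30240 arrangements keep them apart.

30240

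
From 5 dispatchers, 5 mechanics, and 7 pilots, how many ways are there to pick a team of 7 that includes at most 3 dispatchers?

Split by how many dispatchers are chosen (0 through 3).
Sum: C(5,0)·C(12,7) + C(5,1)·C(12,6) + C(5,2)·C(12,5) + C(5,3)·C(12,4) = 792 + 4620 + 7920 + 4950 = 18282.

18282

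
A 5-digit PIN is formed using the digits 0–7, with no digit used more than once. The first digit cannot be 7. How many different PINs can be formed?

The first digit has 8−1 = 7 choices (anything except 7).
The remaining 4 digits are filled from the other 7 symbols without repetition: 7 × 6 × 5 × 4 = 840.
Total: 7 × 840 = 5880.

5880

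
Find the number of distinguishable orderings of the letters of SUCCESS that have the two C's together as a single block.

Treat the 2 copies of C as a single block. The multiset to arrange is then {CC, E, S, S, S, U}, 6 items in all.
That gives (6)!/(3!) = 120 arrangements.

120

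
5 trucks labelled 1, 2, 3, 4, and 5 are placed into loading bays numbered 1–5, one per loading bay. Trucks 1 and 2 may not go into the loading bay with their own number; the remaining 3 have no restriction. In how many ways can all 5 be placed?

Let Aᵢ (for i ∈ {1, 2}) be the placements that put truck i in its forbidden loading bay. Any j of these fix j positions, leaving (5−j)! ways to fill the rest, and there are C(2,j) ways to pick which j.
By inclusion–exclusion, the number of valid placements is Σ_{j=0}^{2} (−1)^j C(2,j)·(5−j)!.
Computing: 120 − 48 + 6 = 78.

78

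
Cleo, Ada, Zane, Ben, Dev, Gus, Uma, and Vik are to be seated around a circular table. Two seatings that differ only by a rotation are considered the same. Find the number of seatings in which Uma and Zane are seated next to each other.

Treat {Uma, Zane} as one unit (2 internal orders) and seat the resulting 7 units around the table: (6)! circular arrangements.
So 2 × (6)! = 2 × 720 = 1440.

1440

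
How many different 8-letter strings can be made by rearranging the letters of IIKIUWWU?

1680

IIKIUWWU has 8 letters with I appearing 3 times, U appearing twice, and W appearing twice.
So there are 8! / (3!·2!·2!) = 1680 distinguishable arrangements.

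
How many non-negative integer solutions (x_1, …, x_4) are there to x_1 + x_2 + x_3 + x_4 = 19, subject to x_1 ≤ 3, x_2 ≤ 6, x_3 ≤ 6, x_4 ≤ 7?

Ignoring the caps, the number of non-negative solutions to x_1+…+x_4 = 19 is C(22,3) = 1540.
Subtract solutions that violate a single cap (substitute x_i' = x_i − (cap_i+1)): x_1 ≥ 4 gives C(18,3) = 816; x_2 ≥ 7 gives C(15,3) = 455; x_3 ≥ 7 gives C(15,3) = 455; x_4 ≥ 8 gives C(14,3) = 364. Together 2090.
Add back pairs where two caps are both exceeded: 165 + 165 + 120 + 56 + 35 + 35 = 576.
Subtract triples: 4 + 1 + 1 + 0 = 6.
By inclusion–exclusion the count is 1540 − 2090 + 576 − 6 = 20.

20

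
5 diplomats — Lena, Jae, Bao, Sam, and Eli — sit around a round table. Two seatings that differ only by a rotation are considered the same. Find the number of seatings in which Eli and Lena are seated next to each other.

12

Glue Eli and Lena into a block (2 internal orders). Seating 4 units around a circle gives (3)! arrangements.
So 2 × (3)! = 2 × 6 = 12.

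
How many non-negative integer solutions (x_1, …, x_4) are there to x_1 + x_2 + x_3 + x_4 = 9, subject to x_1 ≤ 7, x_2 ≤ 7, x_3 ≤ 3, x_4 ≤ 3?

By stars and bars, unrestricted non-negative solutions to x_1+…+x_4 = 9 number C(9+3,3) = 220.
Subtract solutions that violate a single cap (substitute x_i' = x_i − (cap_i+1)): x_1 ≥ 8 gives C(4,3) = 4; x_2 ≥ 8 gives C(4,3) = 4; x_3 ≥ 4 gives C(8,3) = 56; x_4 ≥ 4 gives C(8,3) = 56. Together 120.
Add back pairs where two caps are both exceeded: 0 + 0 + 0 + 0 + 0 + 4 = 4.
By inclusion–exclusion the count is 220 − 120 + 4 = 104.

104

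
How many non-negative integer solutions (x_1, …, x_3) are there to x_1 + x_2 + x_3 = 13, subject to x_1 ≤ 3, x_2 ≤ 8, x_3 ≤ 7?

18

By stars and bars, unrestricted non-negative solutions to x_1+…+x_3 = 13 number C(13+2,2) = 105.
Subtract solutions that violate a single cap (substitute x_i' = x_i − (cap_i+1)): x_1 ≥ 4 gives C(11,2) = 55; x_2 ≥ 9 gives C(6,2) = 15; x_3 ≥ 8 gives C(7,2) = 21. Together 91.
Add back pairs where two caps are both exceeded: 1 + 3 + 0 = 4.
By inclusion–exclusion the count is 105 − 91 + 4 = 18.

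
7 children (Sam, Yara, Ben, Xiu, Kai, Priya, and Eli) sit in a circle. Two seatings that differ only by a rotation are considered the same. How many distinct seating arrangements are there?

Around a circle, 7 distinct people have 7!/7 = (6)! = 720 rotationally distinct seatings.

720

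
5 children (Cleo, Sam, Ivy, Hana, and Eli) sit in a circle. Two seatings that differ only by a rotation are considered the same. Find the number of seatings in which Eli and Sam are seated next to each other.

12

Glue Eli and Sam into a block (2 internal orders). Seating 4 units around a circle gives (3)! arrangements.
So 2 × (3)! = 2 × 6 = 12.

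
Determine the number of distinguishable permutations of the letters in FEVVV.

20

The 5 letters of FEVVV have repeats: V appearing 3 times.
Dividing 5! = 120 by 3! = 6 for the repeated letters gives 20.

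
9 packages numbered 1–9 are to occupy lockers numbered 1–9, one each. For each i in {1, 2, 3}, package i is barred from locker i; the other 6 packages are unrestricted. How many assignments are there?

Let Aᵢ (for i ∈ {1, 2, 3}) be the placements that put package i in its forbidden locker. Any j of these fix j positions, leaving (9−j)! ways to fill the rest, and there are C(3,j) ways to pick which j.
By inclusion–exclusion, the number of valid placements is Σ_{j=0}^{3} (−1)^j C(3,j)·(9−j)!.
Computing: 362880 − 120960 + 15120 − 720 = 256320.

256320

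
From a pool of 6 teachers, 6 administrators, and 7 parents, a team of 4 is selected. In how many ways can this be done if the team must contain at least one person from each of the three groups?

Total 4-person selections from all 19: C(19,4) = 3876.
Selections missing a whole group: no teachers → C(13,4) = 715; no administrators → C(13,4) = 715; no parents → C(12,4) = 495.
Add back selections omitting two groups (i.e. drawn from a single group): C(6,4) + C(6,4) + C(7,4) = 65.
By inclusion–exclusion: 3876 − 1925 + 65 = 2016.

2016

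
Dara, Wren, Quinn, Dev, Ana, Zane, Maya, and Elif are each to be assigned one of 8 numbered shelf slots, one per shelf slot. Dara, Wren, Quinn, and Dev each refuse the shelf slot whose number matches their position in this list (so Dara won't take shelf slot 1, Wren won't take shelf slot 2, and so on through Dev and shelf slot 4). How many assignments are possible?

Let Aᵢ (for 1 ≤ i ≤ 4) be the placements that put person i in their forbidden shelf slot. Any j of these fix j positions, leaving (8−j)! ways to fill the rest, and there are C(4,j) ways to pick which j.
By inclusion–exclusion, the number of valid placements is Σ_{j=0}^{4} (−1)^j C(4,j)·(8−j)!.
Computing: 40320 − 20160 + 4320 − 480 + 24 = 24024.

24024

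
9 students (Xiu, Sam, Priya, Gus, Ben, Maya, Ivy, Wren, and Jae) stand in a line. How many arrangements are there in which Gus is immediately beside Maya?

80640

Treat {Gus, Maya} as a single unit. There are 8 units to order, and the pair itself can be ordered 2 ways.
So the count is 2·(8)! = 80640.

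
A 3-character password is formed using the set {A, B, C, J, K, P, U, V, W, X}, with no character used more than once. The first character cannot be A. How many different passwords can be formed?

648

The first character has 10−1 = 9 choices (anything except A).
The remaining 2 characters are filled from the other 9 symbols without repetition: 9 × 8 = 72.
Total: 9 × 72 = 648.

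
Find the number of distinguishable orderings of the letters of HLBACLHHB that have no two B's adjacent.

11760

There are 9!/(3!·2!·2!) = 15120 arrangements of HLBACLHHB in total.
Arrangements with the B's together: treat BB as one letter, giving (8)!/(3!·2!) = 3360.
Subtracting, 15120 − 3360 = 11760 arrangements keep the B's apart.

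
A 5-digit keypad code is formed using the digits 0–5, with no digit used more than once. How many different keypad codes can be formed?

720

With no repetition, fill the 5 digits in order: 6 choices, then 5, down to 2.
That product is 6 × 5 × 4 × 3 × 2 = 720.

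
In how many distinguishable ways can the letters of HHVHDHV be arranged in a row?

HHVHDHV has 7 letters with H appearing 4 times and V appearing twice.
The number of distinct arrangements is 7!/(4!·2!) = 5040/48 = 105.

105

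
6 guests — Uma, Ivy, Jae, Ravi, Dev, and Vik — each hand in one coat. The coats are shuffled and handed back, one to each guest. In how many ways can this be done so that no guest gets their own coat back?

Let Aᵢ be the assignments in which guest i gets their own coat. We want the size of the complement of A₁∪…∪A_6.
By inclusion–exclusion this is Σ_{j=0}^{6} (−1)^j C(6,j)·(6−j)!.
Computing: 720 − 720 + 360 − 120 + 30 − 6 + 1 = 265.

265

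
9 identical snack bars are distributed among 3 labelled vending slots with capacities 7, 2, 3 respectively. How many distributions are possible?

9

By stars and bars, unrestricted non-negative solutions to x_1+…+x_3 = 9 number C(9+2,2) = 55.
Subtract solutions that violate a single cap (substitute x_i' = x_i − (cap_i+1)): x_1 ≥ 8 gives C(3,2) = 3; x_2 ≥ 3 gives C(8,2) = 28; x_3 ≥ 4 gives C(7,2) = 21. Together 52.
Add back pairs where two caps are both exceeded: 0 + 0 + 6 = 6.
By inclusion–exclusion the count is 55 − 52 + 6 = 9.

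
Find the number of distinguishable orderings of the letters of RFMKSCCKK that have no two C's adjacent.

There are 9!/(3!·2!) = 30240 arrangements of RFMKSCCKK in total.
Arrangements with the C's together: treat CC as one letter, giving (8)!/(3!) = 6720.
Subtracting, 30240 − 6720 = 23520 arrangements keep the C's apart.

23520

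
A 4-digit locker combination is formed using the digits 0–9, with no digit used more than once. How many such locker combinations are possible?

5040

This is a permutation of 4 out of 10: P(10,4) = 10!/6!.
That product is 10 × 9 × 8 × 7 = 5040.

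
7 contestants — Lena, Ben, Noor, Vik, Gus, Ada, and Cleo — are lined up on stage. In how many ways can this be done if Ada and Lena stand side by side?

1440

Glue Ada and Lena into one block (2 internal orders), leaving 6 units to arrange in a row.
That gives 2 × 6! = 2 × 720 = 1440.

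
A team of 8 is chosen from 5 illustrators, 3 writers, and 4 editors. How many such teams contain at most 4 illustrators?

Split by how many illustrators are chosen (0 through 4).
Sum: C(5,0)·C(7,8) + C(5,1)·C(7,7) + C(5,2)·C(7,6) + C(5,3)·C(7,5) + C(5,4)·C(7,4) = 0 + 5 + 70 + 210 + 175 = 460.

460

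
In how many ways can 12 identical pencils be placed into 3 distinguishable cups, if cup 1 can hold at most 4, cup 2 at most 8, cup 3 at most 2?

6

Without the upper bounds there are C(14,2) = 91 ways to split 12 among 3 cups.
Subtract solutions that violate a single cap (substitute x_i' = x_i − (cap_i+1)): x_1 ≥ 5 gives C(9,2) = 36; x_2 ≥ 9 gives C(5,2) = 10; x_3 ≥ 3 gives C(11,2) = 55. Together 101.
Add back pairs where two caps are both exceeded: 0 + 15 + 1 = 16.
By inclusion–exclusion the count is 91 − 101 + 16 = 6.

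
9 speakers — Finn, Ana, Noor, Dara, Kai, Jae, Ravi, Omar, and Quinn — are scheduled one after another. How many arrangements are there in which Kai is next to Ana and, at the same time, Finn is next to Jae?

Treat {Kai,Ana} as one block (2 orders) and {Finn,Jae} as another (2 orders).
That leaves 7 units to arrange: 2 × 2 × 7! = 4 × 5040 = 20160.

20160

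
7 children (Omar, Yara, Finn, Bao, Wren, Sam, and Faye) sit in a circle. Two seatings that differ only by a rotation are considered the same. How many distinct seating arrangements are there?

Around a circle, 7 distinct people have 7!/7 = (6)! = 720 rotationally distinct seatings.

720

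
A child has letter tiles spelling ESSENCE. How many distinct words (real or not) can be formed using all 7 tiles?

ESSENCE has 7 letters with E appearing 3 times and S appearing twice.
Dividing 7! = 5040 by 3!·2! = 12 for the repeated letters gives 420.

420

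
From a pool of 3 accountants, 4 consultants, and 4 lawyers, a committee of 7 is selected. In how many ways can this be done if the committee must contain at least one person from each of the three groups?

320

With no constraint there are C(11,7) = 330 possible selections.
Selections missing a whole group: no accountants → C(8,7) = 8; no consultants → C(7,7) = 1; no lawyers → C(7,7) = 1.
Add back selections omitting two groups (i.e. drawn from a single group): C(3,7) + C(4,7) + C(4,7) = 0.
By inclusion–exclusion: 330 − 10 + 0 = 320.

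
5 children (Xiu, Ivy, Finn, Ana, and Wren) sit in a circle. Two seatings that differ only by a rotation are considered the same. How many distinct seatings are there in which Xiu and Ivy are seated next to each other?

Glue Xiu and Ivy into a block (2 internal orders). Seating 4 units around a circle gives (3)! arrangements.
So 2 × (3)! = 2 × 6 = 12.

12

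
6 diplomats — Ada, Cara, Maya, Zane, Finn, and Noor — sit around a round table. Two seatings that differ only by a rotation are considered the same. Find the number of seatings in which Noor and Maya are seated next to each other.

Glue Noor and Maya into a block (2 internal orders). Seating 5 units around a circle gives (4)! arrangements.
So 2 × (4)! = 2 × 24 = 48.

48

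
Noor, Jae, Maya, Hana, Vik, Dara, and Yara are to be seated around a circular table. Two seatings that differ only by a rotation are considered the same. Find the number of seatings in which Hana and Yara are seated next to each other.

240

Treat {Hana, Yara} as one unit (2 internal orders) and seat the resulting 6 units around the table: (5)! circular arrangements.
So 2 × (5)! = 2 × 120 = 240.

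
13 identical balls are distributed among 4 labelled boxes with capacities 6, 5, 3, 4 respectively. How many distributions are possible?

51

Ignoring the caps, the number of non-negative solutions to x_1+…+x_4 = 13 is C(16,3) = 560.
Subtract solutions that violate a single cap (substitute x_i' = x_i − (cap_i+1)): x_1 ≥ 7 gives C(9,3) = 84; x_2 ≥ 6 gives C(10,3) = 120; x_3 ≥ 4 gives C(12,3) = 220; x_4 ≥ 5 gives C(11,3) = 165. Together 589.
Add back pairs where two caps are both exceeded: 1 + 10 + 4 + 20 + 10 + 35 = 80.
By inclusion–exclusion the count is 560 − 589 + 80 = 51.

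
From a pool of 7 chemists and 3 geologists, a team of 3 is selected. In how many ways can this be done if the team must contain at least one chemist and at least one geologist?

84

Total 3-person selections from all 10: C(10,3) = 120.
Subtract selections that omit an entire group: no chemists → C(3,3) = 1; no geologists → C(7,3) = 35.
Both groups omitted at once is impossible, so 120 − 36 = 84.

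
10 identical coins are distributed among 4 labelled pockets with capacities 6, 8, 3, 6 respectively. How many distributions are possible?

Without the upper bounds there are C(13,3) = 286 ways to split 10 among 4 pockets.
Subtract solutions that violate a single cap (substitute x_i' = x_i − (cap_i+1)): x_1 ≥ 7 gives C(6,3) = 20; x_2 ≥ 9 gives C(4,3) = 4; x_3 ≥ 4 gives C(9,3) = 84; x_4 ≥ 7 gives C(6,3) = 20. Together 128.
No two caps can be exceeded simultaneously, so the pair terms are all 0.
By inclusion–exclusion the count is 286 − 128 + 0 = 158.

158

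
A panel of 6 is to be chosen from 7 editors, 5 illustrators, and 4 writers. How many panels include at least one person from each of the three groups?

With no constraint there are C(16,6) = 8008 possible selections.
Selections missing a whole group: no editors → C(9,6) = 84; no illustrators → C(11,6) = 462; no writers → C(12,6) = 924.
Add back selections omitting two groups (i.e. drawn from a single group): C(7,6) + C(5,6) + C(4,6) = 7.
By inclusion–exclusion: 8008 − 1470 + 7 = 6545.

6545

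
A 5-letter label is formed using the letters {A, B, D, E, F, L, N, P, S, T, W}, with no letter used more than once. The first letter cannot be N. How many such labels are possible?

50400

The first letter has 11−1 = 10 choices (anything except N).
The remaining 4 letters are filled from the other 10 symbols without repetition: 10 × 9 × 8 × 7 = 5040.
Total: 10 × 5040 = 50400.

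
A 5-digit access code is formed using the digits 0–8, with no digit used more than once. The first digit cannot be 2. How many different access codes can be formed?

The first digit has 9−1 = 8 choices (anything except 2).
The remaining 4 digits are filled from the other 8 symbols without repetition: 8 × 7 × 6 × 5 = 1680.
Total: 8 × 1680 = 13440.

13440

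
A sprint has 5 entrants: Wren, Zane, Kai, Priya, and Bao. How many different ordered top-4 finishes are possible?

This is an ordered selection of 4 from 5: P(5,4).
That gives 5 × 4 × 3 × 2 = 120.

120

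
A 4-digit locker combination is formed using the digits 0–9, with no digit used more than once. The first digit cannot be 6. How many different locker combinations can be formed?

The first digit has 10−1 = 9 choices (anything except 6).
The remaining 3 digits are filled from the other 9 symbols without repetition: 9 × 8 × 7 = 504.
Total: 9 × 504 = 4536.

4536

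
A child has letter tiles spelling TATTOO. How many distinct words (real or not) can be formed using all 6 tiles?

TATTOO has 6 letters with O appearing twice and T appearing 3 times.
The number of distinct arrangements is 6!/(3!·2!) = 720/12 = 60.

60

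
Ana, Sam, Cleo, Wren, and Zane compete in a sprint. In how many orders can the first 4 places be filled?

120

This is an ordered selection of 4 from 5: P(5,4).
That gives 5 × 4 × 3 × 2 = 120.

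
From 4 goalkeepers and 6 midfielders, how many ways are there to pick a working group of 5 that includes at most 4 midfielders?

Split by how many midfielders are chosen (0 through 4).
Sum: C(6,0)·C(4,5) + C(6,1)·C(4,4) + C(6,2)·C(4,3) + C(6,3)·C(4,2) + C(6,4)·C(4,1) = 0 + 6 + 60 + 120 + 60 = 246.

246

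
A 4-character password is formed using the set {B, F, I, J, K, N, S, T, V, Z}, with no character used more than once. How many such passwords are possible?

Choose and order 4 of the 10 symbols: the first character has 10 options, the next 9, then 8, 7.
That product is 10 × 9 × 8 × 7 = 5040.

5040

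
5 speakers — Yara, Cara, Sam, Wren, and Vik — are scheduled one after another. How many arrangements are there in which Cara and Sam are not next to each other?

72

There are 5! = 120 arrangements in all. If Cara and Sam are adjacent, merging them into one block gives 2·(4)! = 48 arrangements.
So 120 − 48 = 72 arrangements keep them apart.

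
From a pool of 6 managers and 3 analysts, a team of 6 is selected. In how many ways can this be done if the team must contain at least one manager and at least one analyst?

With no constraint there are C(9,6) = 84 possible selections.
Subtract selections that omit an entire group: no managers → C(3,6) = 0; no analysts → C(6,6) = 1.
Both groups omitted at once is impossible, so 84 − 1 = 83.

83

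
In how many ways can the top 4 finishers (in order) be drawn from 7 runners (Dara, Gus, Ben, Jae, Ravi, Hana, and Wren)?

There are 7 choices for 1st place, 6 for 2nd, and so on down to 4 for position 4.
That gives 7 × 6 × 5 × 4 = 840.

840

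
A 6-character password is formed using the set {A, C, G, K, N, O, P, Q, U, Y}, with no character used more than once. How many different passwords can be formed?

With no repetition, fill the 6 characters in order: 10 choices, then 9, down to 5.
That product is 10 × 9 × 8 × 7 × 6 × 5 = 151200.

151200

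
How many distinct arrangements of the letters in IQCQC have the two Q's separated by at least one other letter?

18

Total arrangements of IQCQC: 5!/(2!·2!) = 30.
If the two Q's are adjacent, glue them into one block, leaving 4 items to arrange: (4)!/(2!) = 12 ways.
Subtracting, 30 − 12 = 18 arrangements keep the Q's apart.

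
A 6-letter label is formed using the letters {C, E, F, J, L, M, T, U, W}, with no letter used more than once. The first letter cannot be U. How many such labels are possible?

The first letter has 9−1 = 8 choices (anything except U).
The remaining 5 letters are filled from the other 8 symbols without repetition: 8 × 7 × 6 × 5 × 4 = 6720.
Total: 8 × 6720 = 53760.

53760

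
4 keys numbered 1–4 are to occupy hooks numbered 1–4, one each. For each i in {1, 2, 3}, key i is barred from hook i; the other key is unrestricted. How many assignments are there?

Let Aᵢ (for i ∈ {1, 2, 3}) be the placements that put key i in its forbidden hook. Any j of these fix j positions, leaving (4−j)! ways to fill the rest, and there are C(3,j) ways to pick which j.
By inclusion–exclusion, the number of valid placements is Σ_{j=0}^{3} (−1)^j C(3,j)·(4−j)!.
Computing: 24 − 18 + 6 − 1 = 11.

11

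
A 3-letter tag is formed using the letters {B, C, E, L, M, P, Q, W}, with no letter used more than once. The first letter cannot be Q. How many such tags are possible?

The first letter has 8−1 = 7 choices (anything except Q).
The remaining 2 letters are filled from the other 7 symbols without repetition: 7 × 6 = 42.
Total: 7 × 42 = 294.

294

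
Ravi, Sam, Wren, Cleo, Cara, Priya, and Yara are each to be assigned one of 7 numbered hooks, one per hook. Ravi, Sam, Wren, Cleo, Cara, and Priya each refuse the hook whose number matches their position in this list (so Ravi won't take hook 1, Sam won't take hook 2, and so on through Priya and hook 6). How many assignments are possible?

Let Aᵢ (for 1 ≤ i ≤ 6) be the placements that put person i in their forbidden hook. Any j of these fix j positions, leaving (7−j)! ways to fill the rest, and there are C(6,j) ways to pick which j.
By inclusion–exclusion, the number of valid placements is Σ_{j=0}^{6} (−1)^j C(6,j)·(7−j)!.
Computing: 5040 − 4320 + 1800 − 480 + 90 − 12 + 1 = 2119.

2119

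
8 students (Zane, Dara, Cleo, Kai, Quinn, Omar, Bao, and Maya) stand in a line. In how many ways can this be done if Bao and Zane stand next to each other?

10080

Place the 6 others and the Bao-Zane pair as 7 objects in a line; the pair has 2 internal arrangements.
So the count is 2·(7)! = 10080.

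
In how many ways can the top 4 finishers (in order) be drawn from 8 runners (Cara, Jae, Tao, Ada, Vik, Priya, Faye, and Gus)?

This is an ordered selection of 4 from 8: P(8,4).
That gives 8 × 7 × 6 × 5 = 1680.

1680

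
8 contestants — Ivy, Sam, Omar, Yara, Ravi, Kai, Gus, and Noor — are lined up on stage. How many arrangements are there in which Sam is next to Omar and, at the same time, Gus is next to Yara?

Treat {Sam,Omar} as one block (2 orders) and {Gus,Yara} as another (2 orders).
That leaves 6 units to arrange: 2 × 2 × 6! = 4 × 720 = 2880.

2880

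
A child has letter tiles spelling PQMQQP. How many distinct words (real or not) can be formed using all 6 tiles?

60

Letter multiplicities in PQMQQP: M×1, P×2, Q×3.
Dividing 6! = 720 by 3!·2! = 12 for the repeated letters gives 60.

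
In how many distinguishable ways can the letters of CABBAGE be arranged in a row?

1260

CABBAGE has 7 letters with A appearing twice and B appearing twice.
The number of distinct arrangements is 7!/(2!·2!) = 5040/4 = 1260.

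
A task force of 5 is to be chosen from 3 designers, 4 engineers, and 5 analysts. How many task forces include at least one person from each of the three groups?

Unrestricted: C(12,5) = 792 ways to pick any 5 of the 12.
Selections missing a whole group: no designers → C(9,5) = 126; no engineers → C(8,5) = 56; no analysts → C(7,5) = 21.
Add back selections omitting two groups (i.e. drawn from a single group): C(3,5) + C(4,5) + C(5,5) = 1.
By inclusion–exclusion: 792 − 203 + 1 = 590.

590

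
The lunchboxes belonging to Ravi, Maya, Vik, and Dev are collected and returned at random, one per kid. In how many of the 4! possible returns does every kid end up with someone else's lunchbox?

9

Count assignments avoiding every fixed point. For any j of the 4 kids fixed to their own lunchbox, the other 4−j can be arranged in (4−j)! ways.
By inclusion–exclusion this is Σ_{j=0}^{4} (−1)^j C(4,j)·(4−j)!.
Computing: 24 − 24 + 12 − 4 + 1 = 9.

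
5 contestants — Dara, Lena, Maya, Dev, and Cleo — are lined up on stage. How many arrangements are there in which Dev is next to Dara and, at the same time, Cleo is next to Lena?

24

Treat {Dev,Dara} as one block (2 orders) and {Cleo,Lena} as another (2 orders).
That leaves 3 units to arrange: 2 × 2 × 3! = 4 × 6 = 24.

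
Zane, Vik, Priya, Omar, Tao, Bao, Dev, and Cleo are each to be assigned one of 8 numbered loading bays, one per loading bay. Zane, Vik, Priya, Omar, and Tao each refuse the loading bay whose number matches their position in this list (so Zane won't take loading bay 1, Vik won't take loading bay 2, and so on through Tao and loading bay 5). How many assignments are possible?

Let Aᵢ (for 1 ≤ i ≤ 5) be the placements that put person i in their forbidden loading bay. Any j of these fix j positions, leaving (8−j)! ways to fill the rest, and there are C(5,j) ways to pick which j.
By inclusion–exclusion, the number of valid placements is Σ_{j=0}^{5} (−1)^j C(5,j)·(8−j)!.
Computing: 40320 − 25200 + 7200 − 1200 + 120 − 6 = 21234.

21234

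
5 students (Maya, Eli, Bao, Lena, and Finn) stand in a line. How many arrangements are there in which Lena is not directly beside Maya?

72

There are 5! = 120 arrangements in all. If Lena and Maya are adjacent, merging them into one block gives 2·(4)! = 48 arrangements.
Complementary counting: 120 − 48 = 72.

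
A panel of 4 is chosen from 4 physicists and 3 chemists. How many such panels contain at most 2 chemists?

Split by how many chemists are chosen (0 through 2).
Sum: C(3,0)·C(4,4) + C(3,1)·C(4,3) + C(3,2)·C(4,2) = 1 + 12 + 18 = 31.

31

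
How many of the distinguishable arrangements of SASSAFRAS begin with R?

Fix R in the first position and arrange the remaining 8 letters.
Those 8 letters have A appearing 3 times and S appearing 4 times, giving (8)!/(4!·3!) = 280.

280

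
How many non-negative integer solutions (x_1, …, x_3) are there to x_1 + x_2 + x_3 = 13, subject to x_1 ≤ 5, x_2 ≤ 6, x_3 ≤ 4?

Ignoring the caps, the number of non-negative solutions to x_1+…+x_3 = 13 is C(15,2) = 105.
Subtract solutions that violate a single cap (substitute x_i' = x_i − (cap_i+1)): x_1 ≥ 6 gives C(9,2) = 36; x_2 ≥ 7 gives C(8,2) = 28; x_3 ≥ 5 gives C(10,2) = 45. Together 109.
Add back pairs where two caps are both exceeded: 1 + 6 + 3 = 10.
By inclusion–exclusion the count is 105 − 109 + 10 = 6.

6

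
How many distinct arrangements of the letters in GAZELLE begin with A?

180

Fix A in the first position and arrange the remaining 6 letters.
Those 6 letters have E appearing twice and L appearing twice, giving (6)!/(2!·2!) = 180.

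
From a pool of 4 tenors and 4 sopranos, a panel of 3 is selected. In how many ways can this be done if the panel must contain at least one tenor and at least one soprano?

48

Unrestricted: C(8,3) = 56 ways to pick any 3 of the 8.
Selections missing a whole group: no tenors → C(4,3) = 4; no sopranos → C(4,3) = 4.
Both groups omitted at once is impossible, so 56 − 8 = 48.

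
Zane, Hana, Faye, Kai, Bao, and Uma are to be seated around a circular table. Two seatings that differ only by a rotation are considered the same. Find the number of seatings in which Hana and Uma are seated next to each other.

Glue Hana and Uma into a block (2 internal orders). Seating 5 units around a circle gives (4)! arrangements.
So 2 × (4)! = 2 × 24 = 48.

48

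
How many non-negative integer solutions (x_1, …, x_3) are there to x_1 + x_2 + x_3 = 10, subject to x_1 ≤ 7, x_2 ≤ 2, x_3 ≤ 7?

18

Without the upper bounds there are C(12,2) = 66 ways to split 10 among 3 variables.
Subtract solutions that violate a single cap (substitute x_i' = x_i − (cap_i+1)): x_1 ≥ 8 gives C(4,2) = 6; x_2 ≥ 3 gives C(9,2) = 36; x_3 ≥ 8 gives C(4,2) = 6. Together 48.
No two caps can be exceeded simultaneously, so the pair terms are all 0.
By inclusion–exclusion the count is 66 − 48 + 0 = 18.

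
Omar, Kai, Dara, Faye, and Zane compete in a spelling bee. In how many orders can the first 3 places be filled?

60

This is an ordered selection of 3 from 5: P(5,3).
That gives 5 × 4 × 3 = 60.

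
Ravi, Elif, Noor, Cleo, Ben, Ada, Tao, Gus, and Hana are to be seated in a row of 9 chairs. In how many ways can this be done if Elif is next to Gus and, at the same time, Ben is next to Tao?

Treat {Elif,Gus} as one block (2 orders) and {Ben,Tao} as another (2 orders).
That leaves 7 units to arrange: 2 × 2 × 7! = 4 × 5040 = 20160.

20160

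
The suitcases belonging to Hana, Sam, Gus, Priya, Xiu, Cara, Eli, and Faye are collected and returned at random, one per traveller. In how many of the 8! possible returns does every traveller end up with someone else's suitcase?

This is the derangement count D_8: permutations of 8 items with no fixed point.
By inclusion–exclusion this is Σ_{j=0}^{8} (−1)^j C(8,j)·(8−j)!.
Computing: 40320 − 40320 + 20160 − 6720 + 1680 − 336 + 56 − 8 + 1 = 14833.

14833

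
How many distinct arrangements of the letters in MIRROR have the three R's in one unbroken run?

24

Treat the 3 copies of R as a single block. The multiset to arrange is then {RRR, I, M, O}, 4 items in all.
All 4 items are distinct, so there are (4)! = 24 arrangements.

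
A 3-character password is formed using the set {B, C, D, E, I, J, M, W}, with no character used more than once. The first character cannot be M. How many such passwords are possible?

294

The first character has 8−1 = 7 choices (anything except M).
The remaining 2 characters are filled from the other 7 symbols without repetition: 7 × 6 = 42.
Total: 7 × 42 = 294.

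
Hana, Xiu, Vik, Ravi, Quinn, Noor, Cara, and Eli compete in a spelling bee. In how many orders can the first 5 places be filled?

6720

This is an ordered selection of 5 from 8: P(8,5).
That gives 8 × 7 × 6 × 5 × 4 = 6720.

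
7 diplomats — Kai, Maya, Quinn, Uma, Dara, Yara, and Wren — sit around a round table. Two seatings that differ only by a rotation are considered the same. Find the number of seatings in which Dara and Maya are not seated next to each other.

All circular seatings of 7 people number (6)! = 720.
Those with Dara next to Maya: fuse the pair into one unit and seat 6 units around a circle — 2·(5)! = 240.
Subtracting, 720 − 240 = 480.

480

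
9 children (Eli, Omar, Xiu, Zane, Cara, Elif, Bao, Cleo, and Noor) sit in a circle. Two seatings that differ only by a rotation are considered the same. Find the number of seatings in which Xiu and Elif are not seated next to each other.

All circular seatings of 9 people number (8)! = 40320.
Seatings with Xiu beside Elif: treat them as a block with 2 internal orders, giving 2 × (7)! = 10080.
Subtracting, 40320 − 10080 = 30240.

30240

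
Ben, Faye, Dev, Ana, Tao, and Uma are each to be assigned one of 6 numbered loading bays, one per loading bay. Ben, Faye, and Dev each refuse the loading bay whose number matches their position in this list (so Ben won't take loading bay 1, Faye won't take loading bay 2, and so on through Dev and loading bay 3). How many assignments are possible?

426

Let Aᵢ (for i ∈ {1, 2, 3}) be the placements that put person i in their forbidden loading bay. Any j of these fix j positions, leaving (6−j)! ways to fill the rest, and there are C(3,j) ways to pick which j.
By inclusion–exclusion, the number of valid placements is Σ_{j=0}^{3} (−1)^j C(3,j)·(6−j)!.
Computing: 720 − 360 + 72 − 6 = 426.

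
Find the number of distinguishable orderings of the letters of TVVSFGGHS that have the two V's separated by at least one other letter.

35280

There are 9!/(2!·2!·2!) = 45360 arrangements of TVVSFGGHS in total.
If the two V's are adjacent, glue them into one block, leaving 8 items to arrange: (8)!/(2!·2!) = 10080 ways.
Subtracting, 45360 − 10080 = 35280 arrangements keep the V's apart.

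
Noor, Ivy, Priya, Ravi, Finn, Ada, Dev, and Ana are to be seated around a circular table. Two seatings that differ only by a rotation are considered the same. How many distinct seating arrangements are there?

Seat Noor anywhere (absorbing the rotational symmetry), then permute the other 7: (7)! = 5040.

5040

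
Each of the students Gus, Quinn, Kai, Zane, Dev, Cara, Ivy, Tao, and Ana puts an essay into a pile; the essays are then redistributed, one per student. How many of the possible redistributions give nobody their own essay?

133496

Let Aᵢ be the assignments in which student i gets their own essay. We want the size of the complement of A₁∪…∪A_9.
By inclusion–exclusion this is Σ_{j=0}^{9} (−1)^j C(9,j)·(9−j)!.
Computing: 362880 − 362880 + 181440 − 60480 + 15120 − 3024 + 504 − 72 + 9 − 1 = 133496.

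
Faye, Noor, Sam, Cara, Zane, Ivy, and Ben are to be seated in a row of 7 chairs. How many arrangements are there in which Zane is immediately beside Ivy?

1440

Place the 5 others and the Zane-Ivy pair as 6 objects in a line; the pair has 2 internal arrangements.
So the count is 2·(6)! = 1440.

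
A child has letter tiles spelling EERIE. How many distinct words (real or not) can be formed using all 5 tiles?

20

The 5 letters of EERIE have repeats: E appearing 3 times.
So there are 5! / (3!) = 20 distinguishable arrangements.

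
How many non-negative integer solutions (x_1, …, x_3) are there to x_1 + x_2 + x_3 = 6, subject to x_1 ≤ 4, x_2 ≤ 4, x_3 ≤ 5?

By stars and bars, unrestricted non-negative solutions to x_1+…+x_3 = 6 number C(6+2,2) = 28.
Subtract solutions that violate a single cap (substitute x_i' = x_i − (cap_i+1)): x_1 ≥ 5 gives C(3,2) = 3; x_2 ≥ 5 gives C(3,2) = 3; x_3 ≥ 6 gives C(2,2) = 1. Together 7.
No two caps can be exceeded simultaneously, so the pair terms are all 0.
By inclusion–exclusion the count is 28 − 7 + 0 = 21.

21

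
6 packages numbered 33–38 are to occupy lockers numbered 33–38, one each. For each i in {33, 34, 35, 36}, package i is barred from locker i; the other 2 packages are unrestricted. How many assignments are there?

362

Let Aᵢ (for 33 ≤ i ≤ 36) be the placements that put package i in its forbidden locker. Any j of these fix j positions, leaving (6−j)! ways to fill the rest, and there are C(4,j) ways to pick which j.
By inclusion–exclusion, the number of valid placements is Σ_{j=0}^{4} (−1)^j C(4,j)·(6−j)!.
Computing: 720 − 480 + 144 − 24 + 2 = 362.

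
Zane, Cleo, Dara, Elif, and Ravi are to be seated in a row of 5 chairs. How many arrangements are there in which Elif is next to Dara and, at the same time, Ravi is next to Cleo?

Treat {Elif,Dara} as one block (2 orders) and {Ravi,Cleo} as another (2 orders).
That leaves 3 units to arrange: 2 × 2 × 3! = 4 × 6 = 24.

24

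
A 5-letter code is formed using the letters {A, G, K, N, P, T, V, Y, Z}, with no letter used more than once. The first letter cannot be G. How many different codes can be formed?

The first letter has 9−1 = 8 choices (anything except G).
The remaining 4 letters are filled from the other 8 symbols without repetition: 8 × 7 × 6 × 5 = 1680.
Total: 8 × 1680 = 13440.

13440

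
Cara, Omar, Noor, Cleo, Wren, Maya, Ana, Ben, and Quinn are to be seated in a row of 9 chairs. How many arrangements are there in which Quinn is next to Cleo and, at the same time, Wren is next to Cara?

20160

Treat {Quinn,Cleo} as one block (2 orders) and {Wren,Cara} as another (2 orders).
That leaves 7 units to arrange: 2 × 2 × 7! = 4 × 5040 = 20160.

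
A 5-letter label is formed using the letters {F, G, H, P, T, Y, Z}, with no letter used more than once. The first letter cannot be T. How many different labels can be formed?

2160

The first letter has 7−1 = 6 choices (anything except T).
The remaining 4 letters are filled from the other 6 symbols without repetition: 6 × 5 × 4 × 3 = 360.
Total: 6 × 360 = 2160.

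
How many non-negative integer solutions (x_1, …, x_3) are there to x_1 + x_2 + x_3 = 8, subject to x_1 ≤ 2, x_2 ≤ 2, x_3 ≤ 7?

Without the upper bounds there are C(10,2) = 45 ways to split 8 among 3 variables.
Subtract solutions that violate a single cap (substitute x_i' = x_i − (cap_i+1)): x_1 ≥ 3 gives C(7,2) = 21; x_2 ≥ 3 gives C(7,2) = 21; x_3 ≥ 8 gives C(2,2) = 1. Together 43.
Add back pairs where two caps are both exceeded: 6 + 0 + 0 = 6.
By inclusion–exclusion the count is 45 − 43 + 6 = 8.

8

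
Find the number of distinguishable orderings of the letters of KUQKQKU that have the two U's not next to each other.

Total arrangements of KUQKQKU: 7!/(3!·2!·2!) = 210.
Arrangements with the U's together: treat UU as one letter, giving (6)!/(3!·2!) = 60.
Hence 210 − 60 = 150.

150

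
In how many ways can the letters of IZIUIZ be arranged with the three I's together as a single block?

Treat the 3 copies of I as a single block. The multiset to arrange is then {III, U, Z, Z}, 4 items in all.
That gives (4)!/(2!) = 12 arrangements.

12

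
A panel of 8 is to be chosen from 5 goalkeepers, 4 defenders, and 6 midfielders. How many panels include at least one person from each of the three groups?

Total 8-person selections from all 15: C(15,8) = 6435.
Subtract selections that omit an entire group: no goalkeepers → C(10,8) = 45; no defenders → C(11,8) = 165; no midfielders → C(9,8) = 9.
Add back selections omitting two groups (i.e. drawn from a single group): C(5,8) + C(4,8) + C(6,8) = 0.
By inclusion–exclusion: 6435 − 219 + 0 = 6216.

6216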